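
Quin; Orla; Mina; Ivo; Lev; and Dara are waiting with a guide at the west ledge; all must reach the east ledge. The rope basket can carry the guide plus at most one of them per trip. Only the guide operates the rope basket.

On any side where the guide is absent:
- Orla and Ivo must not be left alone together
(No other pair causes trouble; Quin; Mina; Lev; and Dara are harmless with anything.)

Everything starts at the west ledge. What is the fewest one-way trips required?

11

Counting alone: the guide can take at most 1 across per trip to the east ledge, so moving all 6 needs at least 6 loaded trips out, with a return between consecutive ones — at least 11 crossings.
The plan below uses exactly 11 crossings, so it is optimal:
1. Guide goes to the east ledge with Orla.  [the west ledge: Dara, Ivo, Lev, Mina, Quin | the east ledge: Orla]
2. Guide goes back to the west ledge alone.  [the west ledge: Dara, Ivo, Lev, Mina, Quin | the east ledge: Orla]
3. Guide goes to the east ledge with Quin.  [the west ledge: Dara, Ivo, Lev, Mina | the east ledge: Orla, Quin]
4. Guide goes back to the west ledge alone.  [the west ledge: Dara, Ivo, Lev, Mina | the east ledge: Orla, Quin]
5. Guide goes to the east ledge with Mina.  [the west ledge: Dara, Ivo, Lev | the east ledge: Mina, Orla, Quin]
6. Guide goes back to the west ledge alone.  [the west ledge: Dara, Ivo, Lev | the east ledge: Mina, Orla, Quin]
7. Guide goes to the east ledge with Lev.  [the west ledge: Dara, Ivo | the east ledge: Lev, Mina, Orla, Quin]
8. Guide goes back to the west ledge alone.  [the west ledge: Dara, Ivo | the east ledge: Lev, Mina, Orla, Quin]
9. Guide goes to the east ledge with Dara.  [the west ledge: Ivo | the east ledge: Dara, Lev, Mina, Orla, Quin]
10. Guide goes back to the west ledge alone.  [the west ledge: Ivo | the east ledge: Dara, Lev, Mina, Orla, Quin]
11. Guide goes to the east ledge with Ivo.  [the west ledge: — | the east ledge: Dara, Ivo, Lev, Mina, Orla, Quin]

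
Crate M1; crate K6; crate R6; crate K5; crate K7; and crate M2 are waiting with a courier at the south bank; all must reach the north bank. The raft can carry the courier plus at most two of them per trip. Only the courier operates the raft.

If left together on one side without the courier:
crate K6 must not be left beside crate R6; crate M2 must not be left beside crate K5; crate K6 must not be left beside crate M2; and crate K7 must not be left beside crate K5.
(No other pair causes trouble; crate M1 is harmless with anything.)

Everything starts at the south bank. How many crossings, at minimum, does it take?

7

Counting alone: the courier can take at most 2 across per trip to the north bank, so moving all 6 needs at least 3 loaded trips out, with a return between consecutive ones — at least 5 crossings.
The safety rule pushes this higher. Following every safe sequence of crossings, the most of the 6 that can be at the north bank as the raft arrives there on crossing 5 is 5 — never all 6.
So no plan with fewer than 7 crossings exists, and this one achieves 7:
1. Courier goes to the north bank with crate K5 and crate K6.  [the south bank: crate K7, crate M1, crate M2, crate R6 | the north bank: crate K5, crate K6]
2. Courier goes back to the south bank alone.  [the south bank: crate K7, crate M1, crate M2, crate R6 | the north bank: crate K5, crate K6]
3. Courier goes to the north bank with crate M1 and crate R6.  [the south bank: crate K7, crate M2 | the north bank: crate K5, crate K6, crate M1, crate R6]
4. Courier goes back to the south bank with crate K6.  [the south bank: crate K6, crate K7, crate M2 | the north bank: crate K5, crate M1, crate R6]
5. Courier goes to the north bank with crate K7 and crate M2.  [the south bank: crate K6 | the north bank: crate K5, crate K7, crate M1, crate M2, crate R6]
6. Courier goes back to the south bank with crate K5.  [the south bank: crate K5, crate K6 | the north bank: crate K7, crate M1, crate M2, crate R6]
7. Courier goes to the north bank with crate K5 and crate K6.  [the south bank: — | the north bank: crate K5, crate K6, crate K7, crate M1, crate M2, crate R6]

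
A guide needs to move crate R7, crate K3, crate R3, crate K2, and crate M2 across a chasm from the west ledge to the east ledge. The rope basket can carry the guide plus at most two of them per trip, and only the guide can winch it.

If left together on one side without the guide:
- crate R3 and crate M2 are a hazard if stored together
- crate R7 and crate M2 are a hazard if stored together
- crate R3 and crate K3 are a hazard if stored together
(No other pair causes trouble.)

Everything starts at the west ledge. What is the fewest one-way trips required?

5

Counting alone: the guide can take at most 2 across per trip to the east ledge, so moving all 5 needs at least 3 loaded trips out, with a return between consecutive ones — at least 5 crossings.
The plan below uses exactly 5 crossings, so it is optimal:
1. Guide goes to the east ledge with crate R3 and crate R7.  [the west ledge: crate K2, crate K3, crate M2 | the east ledge: crate R3, crate R7]
2. Guide goes back to the west ledge alone.  [the west ledge: crate K2, crate K3, crate M2 | the east ledge: crate R3, crate R7]
3. Guide goes to the east ledge with crate K2.  [the west ledge: crate K3, crate M2 | the east ledge: crate K2, crate R3, crate R7]
4. Guide goes back to the west ledge alone.  [the west ledge: crate K3, crate M2 | the east ledge: crate K2, crate R3, crate R7]
5. Guide goes to the east ledge with crate K3 and crate M2.  [the west ledge: — | the east ledge: crate K2, crate K3, crate M2, crate R3, crate R7]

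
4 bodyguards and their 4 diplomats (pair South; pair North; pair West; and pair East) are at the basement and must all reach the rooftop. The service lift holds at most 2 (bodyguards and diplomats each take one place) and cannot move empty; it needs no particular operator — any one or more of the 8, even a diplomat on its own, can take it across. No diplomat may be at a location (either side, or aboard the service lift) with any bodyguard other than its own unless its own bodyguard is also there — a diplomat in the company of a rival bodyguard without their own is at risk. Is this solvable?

Following every safe sequence of crossings from the start, the most of the 8 that can be at the rooftop as the service lift arrives there on crossings 1, 3, 5 is 2, 3, 4 respectively; the best ever achieved is 4 of 8.
From crossing 7 on, no configuration arises that was not already reachable earlier: only 44 distinct safe configurations (who is on which side, and where the service lift is) can ever be reached, none of them has everyone across, and every continuation just revisits them. So no valid plan exists.

No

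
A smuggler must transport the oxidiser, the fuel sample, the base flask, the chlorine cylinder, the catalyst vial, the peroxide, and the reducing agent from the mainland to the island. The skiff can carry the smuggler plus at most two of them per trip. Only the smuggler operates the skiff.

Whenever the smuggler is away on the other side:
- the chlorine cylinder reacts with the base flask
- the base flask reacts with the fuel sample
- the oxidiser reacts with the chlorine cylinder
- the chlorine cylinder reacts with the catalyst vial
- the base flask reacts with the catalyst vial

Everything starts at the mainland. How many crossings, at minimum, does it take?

Counting alone: the smuggler can take at most 2 across per trip to the island, so moving all 7 needs at least 4 loaded trips out, with a return between consecutive ones — at least 7 crossings.
The safety rule pushes this higher. Following every safe sequence of crossings, the most of the 7 that can be at the island as the skiff arrives there on crossings 7, 9 is 5, 6 respectively — never all 7.
So no plan with fewer than 11 crossings exists, and this one achieves 11:
1. Smuggler goes to the island with the base flask and the chlorine cylinder.
2. Smuggler goes back to the mainland with the base flask.
3. Smuggler goes to the island with the base flask and the oxidiser.
4. Smuggler goes back to the mainland with the chlorine cylinder.
5. Smuggler goes to the island with the catalyst vial and the fuel sample.
6. Smuggler goes back to the mainland with the base flask.
7. Smuggler goes to the island with the base flask and the peroxide.
8. Smuggler goes back to the mainland with the base flask.
9. Smuggler goes to the island with the base flask and the reducing agent.
10. Smuggler goes back to the mainland with the base flask.
11. Smuggler goes to the island with the base flask and the chlorine cylinder.

11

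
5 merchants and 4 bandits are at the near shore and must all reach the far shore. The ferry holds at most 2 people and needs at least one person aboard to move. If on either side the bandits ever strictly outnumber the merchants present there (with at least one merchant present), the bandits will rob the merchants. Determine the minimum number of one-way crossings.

15

Counting alone: each trip to the far shore takes at most 2 across and each return brings at least 1 back, so after t trips out (and t−1 returns) at most 2t − (t−1) of the 9 are across; that first reaches 9 at t = 8, so at least 15 crossings are needed.
The plan below uses exactly 15 crossings, so it is optimal:
1. 2 bandits → the far shore.  (the near shore: 5M 2B; the far shore: 0M 2B)
2. 1 bandit ← the near shore.  (the near shore: 5M 3B; the far shore: 0M 1B)
3. 2 bandits → the far shore.  (the near shore: 5M 1B; the far shore: 0M 3B)
4. 1 bandit ← the near shore.  (the near shore: 5M 2B; the far shore: 0M 2B)
5. 2 merchants → the far shore.  (the near shore: 3M 2B; the far shore: 2M 2B)
6. 1 bandit ← the near shore.  (the near shore: 3M 3B; the far shore: 2M 1B)
7. 1 merchant and 1 bandit → the far shore.  (the near shore: 2M 2B; the far shore: 3M 2B)
8. 1 merchant ← the near shore.  (the near shore: 3M 2B; the far shore: 2M 2B)
9. 1 merchant and 1 bandit → the far shore.  (the near shore: 2M 1B; the far shore: 3M 3B)
10. 1 bandit ← the near shore.  (the near shore: 2M 2B; the far shore: 3M 2B)
11. 1 merchant and 1 bandit → the far shore.  (the near shore: 1M 1B; the far shore: 4M 3B)
12. 1 merchant ← the near shore.  (the near shore: 2M 1B; the far shore: 3M 3B)
13. 1 merchant and 1 bandit → the far shore.  (the near shore: 1M 0B; the far shore: 4M 4B)
14. 1 bandit ← the near shore.  (the near shore: 1M 1B; the far shore: 4M 3B)
15. 1 merchant and 1 bandit → the far shore.  (the near shore: 0M 0B; the far shore: 5M 4B)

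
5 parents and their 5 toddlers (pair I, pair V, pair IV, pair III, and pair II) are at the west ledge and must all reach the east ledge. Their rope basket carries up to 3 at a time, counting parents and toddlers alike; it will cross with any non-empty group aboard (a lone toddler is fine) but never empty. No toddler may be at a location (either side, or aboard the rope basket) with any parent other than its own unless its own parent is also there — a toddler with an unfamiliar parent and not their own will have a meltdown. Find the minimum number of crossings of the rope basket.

Counting alone: each trip to the east ledge takes at most 3 across and each return brings at least 1 back, so after t trips out (and t−1 returns) at most 3t − (t−1) of the 10 are across; that first reaches 10 at t = 5, so at least 9 crossings are needed.
The safety rule pushes this higher. Following every safe sequence of crossings, the most of the 10 that can be at the east ledge as the rope basket arrives there on crossing 9 is 9 — never all 10.
So no plan with fewer than 11 crossings exists, and this one achieves 11:
1. parent I and toddler I cross → the east ledge.
2. parent I crosses ← the west ledge.
3. toddler III, toddler IV, and toddler V cross → the east ledge.
4. toddler I crosses ← the west ledge.
5. parent III, parent IV, and parent V cross → the east ledge.
6. parent V and toddler V cross ← the west ledge.
7. parent I, parent II, and parent V cross → the east ledge.
8. toddler IV crosses ← the west ledge.
9. toddler I and toddler V cross → the east ledge.
10. toddler I crosses ← the west ledge.
11. toddler I, toddler II, and toddler IV cross → the east ledge.

11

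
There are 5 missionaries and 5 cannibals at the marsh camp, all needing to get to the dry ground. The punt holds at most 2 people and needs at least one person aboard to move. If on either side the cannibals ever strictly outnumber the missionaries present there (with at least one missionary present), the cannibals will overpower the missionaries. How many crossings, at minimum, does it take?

impossible

Following every safe sequence of crossings from the start, the most of the 10 that can be at the dry ground as the punt arrives there on crossings 1, 3, 5, 7 is 2, 3, 4, 5 respectively; the best ever achieved is 5 of 10.
From crossing 9 on, no configuration arises that was not already reachable earlier: only 13 distinct safe configurations (who is on which side, and where the punt is) can ever be reached, none of them has everyone across, and every continuation just revisits them. They are: 0 missionaries + 0 cannibals across (punt back at the start); 0 missionaries + 1 cannibal across (punt there); 0 missionaries + 1 cannibal across (punt back at the start); 0 missionaries + 2 cannibals across (punt there); 0 missionaries + 2 cannibals across (punt back at the start); 0 missionaries + 3 cannibals across (punt there); 0 missionaries + 3 cannibals across (punt back at the start); 0 missionaries + 4 cannibals across (punt there); 0 missionaries + 4 cannibals across (punt back at the start); 0 missionaries + 5 cannibals across (punt there); 1 missionary + 1 cannibal across (punt there); 1 missionary + 1 cannibal across (punt back at the start); 2 missionaries + 2 cannibals across (punt there). So no valid plan exists.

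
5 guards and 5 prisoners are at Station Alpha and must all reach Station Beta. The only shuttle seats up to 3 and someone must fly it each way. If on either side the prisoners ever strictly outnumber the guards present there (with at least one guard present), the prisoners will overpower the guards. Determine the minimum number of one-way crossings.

Counting alone: each trip to Station Beta takes at most 3 across and each return brings at least 1 back, so after t trips out (and t−1 returns) at most 3t − (t−1) of the 10 are across; that first reaches 10 at t = 5, so at least 9 crossings are needed.
The safety rule pushes this higher. Following every safe sequence of crossings, the most of the 10 that can be at Station Beta as the shuttle arrives there on crossing 9 is 9 — never all 10.
So no plan with fewer than 11 crossings exists, and this one achieves 11:
1. 2 prisoners → Station Beta.  (Station Alpha: 5G 3P; Station Beta: 0G 2P)
2. 1 prisoner ← Station Alpha.  (Station Alpha: 5G 4P; Station Beta: 0G 1P)
3. 3 prisoners → Station Beta.  (Station Alpha: 5G 1P; Station Beta: 0G 4P)
4. 1 prisoner ← Station Alpha.  (Station Alpha: 5G 2P; Station Beta: 0G 3P)
5. 3 guards → Station Beta.  (Station Alpha: 2G 2P; Station Beta: 3G 3P)
6. 1 guard and 1 prisoner ← Station Alpha.  (Station Alpha: 3G 3P; Station Beta: 2G 2P)
7. 3 guards → Station Beta.  (Station Alpha: 0G 3P; Station Beta: 5G 2P)
8. 1 prisoner ← Station Alpha.  (Station Alpha: 0G 4P; Station Beta: 5G 1P)
9. 2 prisoners → Station Beta.  (Station Alpha: 0G 2P; Station Beta: 5G 3P)
10. 1 prisoner ← Station Alpha.  (Station Alpha: 0G 3P; Station Beta: 5G 2P)
11. 3 prisoners → Station Beta.  (Station Alpha: 0G 0P; Station Beta: 5G 5P)

11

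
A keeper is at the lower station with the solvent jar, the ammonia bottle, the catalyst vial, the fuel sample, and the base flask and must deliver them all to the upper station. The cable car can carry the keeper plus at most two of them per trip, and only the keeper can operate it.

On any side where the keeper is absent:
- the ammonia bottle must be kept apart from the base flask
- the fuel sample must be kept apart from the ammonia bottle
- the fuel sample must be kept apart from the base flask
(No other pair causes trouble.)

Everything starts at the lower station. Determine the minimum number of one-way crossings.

Counting alone: the keeper can take at most 2 across per trip to the upper station, so moving all 5 needs at least 3 loaded trips out, with a return between consecutive ones — at least 5 crossings.
The safety rule pushes this higher. Following every safe sequence of crossings, the most of the 5 that can be at the upper station as the cable car arrives there on crossing 5 is 4 — never all 5.
So no plan with fewer than 7 crossings exists, and this one achieves 7:
1. Keeper goes to the upper station with the ammonia bottle and the fuel sample.  [the lower station: the base flask, the catalyst vial, the solvent jar | the upper station: the ammonia bottle, the fuel sample]
2. Keeper goes back to the lower station with the ammonia bottle.  [the lower station: the ammonia bottle, the base flask, the catalyst vial, the solvent jar | the upper station: the fuel sample]
3. Keeper goes to the upper station with the ammonia bottle and the solvent jar.  [the lower station: the base flask, the catalyst vial | the upper station: the ammonia bottle, the fuel sample, the solvent jar]
4. Keeper goes back to the lower station with the ammonia bottle.  [the lower station: the ammonia bottle, the base flask, the catalyst vial | the upper station: the fuel sample, the solvent jar]
5. Keeper goes to the upper station with the ammonia bottle and the catalyst vial.  [the lower station: the base flask | the upper station: the ammonia bottle, the catalyst vial, the fuel sample, the solvent jar]
6. Keeper goes back to the lower station with the ammonia bottle.  [the lower station: the ammonia bottle, the base flask | the upper station: the catalyst vial, the fuel sample, the solvent jar]
7. Keeper goes to the upper station with the ammonia bottle and the base flask.  [the lower station: — | the upper station: the ammonia bottle, the base flask, the catalyst vial, the fuel sample, the solvent jar]

7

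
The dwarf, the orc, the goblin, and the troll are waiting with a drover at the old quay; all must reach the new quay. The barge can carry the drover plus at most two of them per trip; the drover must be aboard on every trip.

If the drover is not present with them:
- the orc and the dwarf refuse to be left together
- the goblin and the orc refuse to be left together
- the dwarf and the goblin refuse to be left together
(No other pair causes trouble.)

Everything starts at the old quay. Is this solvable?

1. Drover goes to the new quay with the dwarf and the orc.  [the old quay: the goblin, the troll | the new quay: the dwarf, the orc]
2. Drover goes back to the old quay with the dwarf.  [the old quay: the dwarf, the goblin, the troll | the new quay: the orc]
3. Drover goes to the new quay with the dwarf and the troll.  [the old quay: the goblin | the new quay: the dwarf, the orc, the troll]
4. Drover goes back to the old quay with the dwarf.  [the old quay: the dwarf, the goblin | the new quay: the orc, the troll]
5. Drover goes to the new quay with the dwarf and the goblin.  [the old quay: — | the new quay: the dwarf, the goblin, the orc, the troll]

Yes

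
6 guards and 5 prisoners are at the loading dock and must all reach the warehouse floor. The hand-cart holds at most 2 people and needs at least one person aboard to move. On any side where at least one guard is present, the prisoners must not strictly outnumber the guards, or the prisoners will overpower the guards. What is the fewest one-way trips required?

19

Counting alone: each trip to the warehouse floor takes at most 2 across and each return brings at least 1 back, so after t trips out (and t−1 returns) at most 2t − (t−1) of the 11 are across; that first reaches 11 at t = 10, so at least 19 crossings are needed.
The plan below uses exactly 19 crossings, so it is optimal:
1. 2 prisoners → the warehouse floor.  (the loading dock: 6G 3P; the warehouse floor: 0G 2P)
2. 1 prisoner ← the loading dock.  (the loading dock: 6G 4P; the warehouse floor: 0G 1P)
3. 2 prisoners → the warehouse floor.  (the loading dock: 6G 2P; the warehouse floor: 0G 3P)
4. 1 prisoner ← the loading dock.  (the loading dock: 6G 3P; the warehouse floor: 0G 2P)
5. 2 guards → the warehouse floor.  (the loading dock: 4G 3P; the warehouse floor: 2G 2P)
6. 1 prisoner ← the loading dock.  (the loading dock: 4G 4P; the warehouse floor: 2G 1P)
7. 1 guard and 1 prisoner → the warehouse floor.  (the loading dock: 3G 3P; the warehouse floor: 3G 2P)
8. 1 guard ← the loading dock.  (the loading dock: 4G 3P; the warehouse floor: 2G 2P)
9. 1 guard and 1 prisoner → the warehouse floor.  (the loading dock: 3G 2P; the warehouse floor: 3G 3P)
10. 1 prisoner ← the loading dock.  (the loading dock: 3G 3P; the warehouse floor: 3G 2P)
11. 1 guard and 1 prisoner → the warehouse floor.  (the loading dock: 2G 2P; the warehouse floor: 4G 3P)
12. 1 guard ← the loading dock.  (the loading dock: 3G 2P; the warehouse floor: 3G 3P)
13. 1 guard and 1 prisoner → the warehouse floor.  (the loading dock: 2G 1P; the warehouse floor: 4G 4P)
14. 1 prisoner ← the loading dock.  (the loading dock: 2G 2P; the warehouse floor: 4G 3P)
15. 1 guard and 1 prisoner → the warehouse floor.  (the loading dock: 1G 1P; the warehouse floor: 5G 4P)
16. 1 guard ← the loading dock.  (the loading dock: 2G 1P; the warehouse floor: 4G 4P)
17. 1 guard and 1 prisoner → the warehouse floor.  (the loading dock: 1G 0P; the warehouse floor: 5G 5P)
18. 1 prisoner ← the loading dock.  (the loading dock: 1G 1P; the warehouse floor: 5G 4P)
19. 1 guard and 1 prisoner → the warehouse floor.  (the loading dock: 0G 0P; the warehouse floor: 6G 5P)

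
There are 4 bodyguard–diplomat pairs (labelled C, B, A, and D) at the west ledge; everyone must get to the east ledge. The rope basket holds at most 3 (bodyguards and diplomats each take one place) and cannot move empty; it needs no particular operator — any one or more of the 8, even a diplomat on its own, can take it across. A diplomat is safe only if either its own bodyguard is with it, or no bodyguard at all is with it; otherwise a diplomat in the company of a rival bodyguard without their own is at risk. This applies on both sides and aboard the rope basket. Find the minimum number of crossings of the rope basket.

Counting alone: each trip to the east ledge takes at most 3 across and each return brings at least 1 back, so after t trips out (and t−1 returns) at most 3t − (t−1) of the 8 are across; that first reaches 8 at t = 4, so at least 7 crossings are needed.
The safety rule pushes this higher. Following every safe sequence of crossings, the most of the 8 that can be at the east ledge as the rope basket arrives there on crossing 7 is 7 — never all 8.
So no plan with fewer than 9 crossings exists, and this one achieves 9:
1. bodyguard C and diplomat C cross → the east ledge.
2. bodyguard C crosses ← the west ledge.
3. bodyguard B, bodyguard C, and diplomat B cross → the east ledge.
4. bodyguard C and diplomat C cross ← the west ledge.
5. bodyguard A, bodyguard C, and bodyguard D cross → the east ledge.
6. diplomat B crosses ← the west ledge.
7. diplomat B and diplomat C cross → the east ledge.
8. diplomat C crosses ← the west ledge.
9. diplomat A, diplomat C, and diplomat D cross → the east ledge.

9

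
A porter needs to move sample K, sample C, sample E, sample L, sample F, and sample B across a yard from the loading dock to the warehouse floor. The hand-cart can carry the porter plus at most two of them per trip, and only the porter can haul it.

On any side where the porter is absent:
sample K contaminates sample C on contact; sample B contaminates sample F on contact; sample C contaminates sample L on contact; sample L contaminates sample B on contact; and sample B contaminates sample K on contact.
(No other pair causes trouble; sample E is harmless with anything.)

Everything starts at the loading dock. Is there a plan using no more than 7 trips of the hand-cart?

Yes — this plan uses 7 crossings (≤ 7):
1. Porter goes to the warehouse floor with sample B and sample C.  [the loading dock: sample E, sample F, sample K, sample L | the warehouse floor: sample B, sample C]
2. Porter goes back to the loading dock alone.  [the loading dock: sample E, sample F, sample K, sample L | the warehouse floor: sample B, sample C]
3. Porter goes to the warehouse floor with sample E and sample K.  [the loading dock: sample F, sample L | the warehouse floor: sample B, sample C, sample E, sample K]
4. Porter goes back to the loading dock with sample B and sample C.  [the loading dock: sample B, sample C, sample F, sample L | the warehouse floor: sample E, sample K]
5. Porter goes to the warehouse floor with sample F and sample L.  [the loading dock: sample B, sample C | the warehouse floor: sample E, sample F, sample K, sample L]
6. Porter goes back to the loading dock alone.  [the loading dock: sample B, sample C | the warehouse floor: sample E, sample F, sample K, sample L]
7. Porter goes to the warehouse floor with sample B and sample C.  [the loading dock: — | the warehouse floor: sample B, sample C, sample E, sample F, sample K, sample L]

Yes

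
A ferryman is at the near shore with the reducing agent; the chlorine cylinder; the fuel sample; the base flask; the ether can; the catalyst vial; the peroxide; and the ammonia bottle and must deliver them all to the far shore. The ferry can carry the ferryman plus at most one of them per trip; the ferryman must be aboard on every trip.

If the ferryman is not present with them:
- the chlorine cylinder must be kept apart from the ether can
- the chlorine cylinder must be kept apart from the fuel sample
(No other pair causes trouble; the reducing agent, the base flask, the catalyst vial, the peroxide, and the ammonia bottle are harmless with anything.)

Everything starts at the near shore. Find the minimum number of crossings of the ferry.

Counting alone: the ferryman can take at most 1 across per trip to the far shore, so moving all 8 needs at least 8 loaded trips out, with a return between consecutive ones — at least 15 crossings.
The safety rule pushes this higher. Following every safe sequence of crossings, the most of the 8 that can be at the far shore as the ferry arrives there on crossing 15 is 7 — never all 8.
So no plan with fewer than 17 crossings exists, and this one achieves 17:
1. Ferryman goes to the far shore with the chlorine cylinder.
2. Ferryman goes back to the near shore alone.
3. Ferryman goes to the far shore with the reducing agent.
4. Ferryman goes back to the near shore alone.
5. Ferryman goes to the far shore with the fuel sample.
6. Ferryman goes back to the near shore with the chlorine cylinder.
7. Ferryman goes to the far shore with the ether can.
8. Ferryman goes back to the near shore alone.
9. Ferryman goes to the far shore with the base flask.
10. Ferryman goes back to the near shore alone.
11. Ferryman goes to the far shore with the catalyst vial.
12. Ferryman goes back to the near shore alone.
13. Ferryman goes to the far shore with the peroxide.
14. Ferryman goes back to the near shore alone.
15. Ferryman goes to the far shore with the ammonia bottle.
16. Ferryman goes back to the near shore alone.
17. Ferryman goes to the far shore with the chlorine cylinder.

17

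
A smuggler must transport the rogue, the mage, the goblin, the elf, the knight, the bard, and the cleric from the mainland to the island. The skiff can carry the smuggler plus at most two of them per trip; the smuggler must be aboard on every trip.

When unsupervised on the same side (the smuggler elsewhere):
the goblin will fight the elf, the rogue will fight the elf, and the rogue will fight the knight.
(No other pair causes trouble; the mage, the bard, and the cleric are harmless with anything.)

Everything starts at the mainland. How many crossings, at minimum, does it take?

Counting alone: the smuggler can take at most 2 across per trip to the island, so moving all 7 needs at least 4 loaded trips out, with a return between consecutive ones — at least 7 crossings.
The plan below uses exactly 7 crossings, so it is optimal:
1. Smuggler goes to the island with the goblin and the rogue.  [the mainland: the bard, the cleric, the elf, the knight, the mage | the island: the goblin, the rogue]
2. Smuggler goes back to the mainland alone.  [the mainland: the bard, the cleric, the elf, the knight, the mage | the island: the goblin, the rogue]
3. Smuggler goes to the island with the mage.  [the mainland: the bard, the cleric, the elf, the knight | the island: the goblin, the mage, the rogue]
4. Smuggler goes back to the mainland alone.  [the mainland: the bard, the cleric, the elf, the knight | the island: the goblin, the mage, the rogue]
5. Smuggler goes to the island with the bard and the cleric.  [the mainland: the elf, the knight | the island: the bard, the cleric, the goblin, the mage, the rogue]
6. Smuggler goes back to the mainland alone.  [the mainland: the elf, the knight | the island: the bard, the cleric, the goblin, the mage, the rogue]
7. Smuggler goes to the island with the elf and the knight.  [the mainland: — | the island: the bard, the cleric, the elf, the goblin, the knight, the mage, the rogue]

7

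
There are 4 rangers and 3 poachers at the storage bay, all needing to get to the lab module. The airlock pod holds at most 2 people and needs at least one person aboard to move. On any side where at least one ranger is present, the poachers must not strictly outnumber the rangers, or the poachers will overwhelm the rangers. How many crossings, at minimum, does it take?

11

Counting alone: each trip to the lab module takes at most 2 across and each return brings at least 1 back, so after t trips out (and t−1 returns) at most 2t − (t−1) of the 7 are across; that first reaches 7 at t = 6, so at least 11 crossings are needed.
The plan below uses exactly 11 crossings, so it is optimal:
1. 2 poachers → the lab module.  (the storage bay: 4R 1P; the lab module: 0R 2P)
2. 1 poacher ← the storage bay.  (the storage bay: 4R 2P; the lab module: 0R 1P)
3. 2 poachers → the lab module.  (the storage bay: 4R 0P; the lab module: 0R 3P)
4. 1 poacher ← the storage bay.  (the storage bay: 4R 1P; the lab module: 0R 2P)
5. 2 rangers → the lab module.  (the storage bay: 2R 1P; the lab module: 2R 2P)
6. 1 poacher ← the storage bay.  (the storage bay: 2R 2P; the lab module: 2R 1P)
7. 1 ranger and 1 poacher → the lab module.  (the storage bay: 1R 1P; the lab module: 3R 2P)
8. 1 ranger ← the storage bay.  (the storage bay: 2R 1P; the lab module: 2R 2P)
9. 1 ranger and 1 poacher → the lab module.  (the storage bay: 1R 0P; the lab module: 3R 3P)
10. 1 poacher ← the storage bay.  (the storage bay: 1R 1P; the lab module: 3R 2P)
11. 1 ranger and 1 poacher → the lab module.  (the storage bay: 0R 0P; the lab module: 4R 3P)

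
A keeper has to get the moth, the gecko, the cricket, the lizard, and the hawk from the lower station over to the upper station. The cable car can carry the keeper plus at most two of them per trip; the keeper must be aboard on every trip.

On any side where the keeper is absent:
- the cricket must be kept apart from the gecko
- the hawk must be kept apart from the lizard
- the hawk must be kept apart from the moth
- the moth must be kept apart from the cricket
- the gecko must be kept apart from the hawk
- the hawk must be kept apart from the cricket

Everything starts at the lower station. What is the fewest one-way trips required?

7

Counting alone: the keeper can take at most 2 across per trip to the upper station, so moving all 5 needs at least 3 loaded trips out, with a return between consecutive ones — at least 5 crossings.
The safety rule pushes this higher. Following every safe sequence of crossings, the most of the 5 that can be at the upper station as the cable car arrives there on crossing 5 is 4 — never all 5.
So no plan with fewer than 7 crossings exists, and this one achieves 7:
1. Keeper goes to the upper station with the cricket and the hawk.
2. Keeper goes back to the lower station with the cricket.
3. Keeper goes to the upper station with the gecko and the moth.
4. Keeper goes back to the lower station with the hawk.
5. Keeper goes to the upper station with the cricket and the lizard.
6. Keeper goes back to the lower station with the cricket.
7. Keeper goes to the upper station with the cricket and the hawk.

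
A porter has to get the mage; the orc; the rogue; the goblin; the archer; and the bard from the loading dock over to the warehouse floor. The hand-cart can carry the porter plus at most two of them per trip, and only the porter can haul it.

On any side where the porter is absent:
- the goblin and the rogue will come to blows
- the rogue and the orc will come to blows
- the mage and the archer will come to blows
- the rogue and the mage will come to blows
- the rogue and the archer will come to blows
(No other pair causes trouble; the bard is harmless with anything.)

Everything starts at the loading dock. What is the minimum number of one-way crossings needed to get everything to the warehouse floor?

Counting alone: the porter can take at most 2 across per trip to the warehouse floor, so moving all 6 needs at least 3 loaded trips out, with a return between consecutive ones — at least 5 crossings.
The safety rule pushes this higher. Following every safe sequence of crossings, the most of the 6 that can be at the warehouse floor as the hand-cart arrives there on crossings 5, 7 is 4, 5 respectively — never all 6.
So no plan with fewer than 9 crossings exists, and this one achieves 9:
1. Porter goes to the warehouse floor with the mage and the rogue.
2. Porter goes back to the loading dock with the mage.
3. Porter goes to the warehouse floor with the mage and the orc.
4. Porter goes back to the loading dock with the rogue.
5. Porter goes to the warehouse floor with the goblin and the rogue.
6. Porter goes back to the loading dock with the rogue.
7. Porter goes to the warehouse floor with the bard and the rogue.
8. Porter goes back to the loading dock with the rogue.
9. Porter goes to the warehouse floor with the archer and the rogue.

9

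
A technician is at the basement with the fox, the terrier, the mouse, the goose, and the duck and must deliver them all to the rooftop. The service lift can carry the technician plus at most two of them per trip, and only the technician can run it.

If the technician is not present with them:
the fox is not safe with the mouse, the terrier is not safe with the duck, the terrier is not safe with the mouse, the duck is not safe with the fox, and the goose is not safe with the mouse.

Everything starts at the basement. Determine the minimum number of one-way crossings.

Counting alone: the technician can take at most 2 across per trip to the rooftop, so moving all 5 needs at least 3 loaded trips out, with a return between consecutive ones — at least 5 crossings.
The safety rule pushes this higher. Following every safe sequence of crossings, the most of the 5 that can be at the rooftop as the service lift arrives there on crossing 5 is 4 — never all 5.
So no plan with fewer than 7 crossings exists, and this one achieves 7:
1. Technician goes to the rooftop with the duck and the mouse.  [the basement: the fox, the goose, the terrier | the rooftop: the duck, the mouse]
2. Technician goes back to the basement alone.  [the basement: the fox, the goose, the terrier | the rooftop: the duck, the mouse]
3. Technician goes to the rooftop with the fox.  [the basement: the goose, the terrier | the rooftop: the duck, the fox, the mouse]
4. Technician goes back to the basement with the duck and the mouse.  [the basement: the duck, the goose, the mouse, the terrier | the rooftop: the fox]
5. Technician goes to the rooftop with the goose and the terrier.  [the basement: the duck, the mouse | the rooftop: the fox, the goose, the terrier]
6. Technician goes back to the basement alone.  [the basement: the duck, the mouse | the rooftop: the fox, the goose, the terrier]
7. Technician goes to the rooftop with the duck and the mouse.  [the basement: — | the rooftop: the duck, the fox, the goose, the mouse, the terrier]

7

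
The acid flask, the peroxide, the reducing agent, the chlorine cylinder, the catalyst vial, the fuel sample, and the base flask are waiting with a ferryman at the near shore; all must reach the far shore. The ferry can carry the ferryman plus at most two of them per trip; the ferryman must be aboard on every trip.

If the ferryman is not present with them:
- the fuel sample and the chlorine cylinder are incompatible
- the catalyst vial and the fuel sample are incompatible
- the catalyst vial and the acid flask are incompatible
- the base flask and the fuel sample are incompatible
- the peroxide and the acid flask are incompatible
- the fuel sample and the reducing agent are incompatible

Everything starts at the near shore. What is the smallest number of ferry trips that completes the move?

Counting alone: the ferryman can take at most 2 across per trip to the far shore, so moving all 7 needs at least 4 loaded trips out, with a return between consecutive ones — at least 7 crossings.
The safety rule pushes this higher. Following every safe sequence of crossings, the most of the 7 that can be at the far shore as the ferry arrives there on crossing 7 is 6 — never all 7.
So no plan with fewer than 9 crossings exists, and this one achieves 9:
1. Ferryman goes to the far shore with the acid flask and the fuel sample.
2. Ferryman goes back to the near shore alone.
3. Ferryman goes to the far shore with the peroxide.
4. Ferryman goes back to the near shore with the acid flask.
5. Ferryman goes to the far shore with the catalyst vial and the reducing agent.
6. Ferryman goes back to the near shore with the fuel sample.
7. Ferryman goes to the far shore with the base flask and the chlorine cylinder.
8. Ferryman goes back to the near shore alone.
9. Ferryman goes to the far shore with the acid flask and the fuel sample.

9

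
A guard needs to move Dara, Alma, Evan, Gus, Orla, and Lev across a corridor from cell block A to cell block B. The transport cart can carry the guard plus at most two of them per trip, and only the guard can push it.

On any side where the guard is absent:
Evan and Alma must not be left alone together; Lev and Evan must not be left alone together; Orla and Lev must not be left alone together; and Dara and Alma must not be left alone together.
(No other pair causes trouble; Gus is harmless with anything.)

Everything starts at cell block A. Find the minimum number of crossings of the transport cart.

7

Counting alone: the guard can take at most 2 across per trip to cell block B, so moving all 6 needs at least 3 loaded trips out, with a return between consecutive ones — at least 5 crossings.
The safety rule pushes this higher. Following every safe sequence of crossings, the most of the 6 that can be at cell block B as the transport cart arrives there on crossing 5 is 5 — never all 6.
So no plan with fewer than 7 crossings exists, and this one achieves 7:
1. Guard goes to cell block B with Alma and Lev.  [cell block A: Dara, Evan, Gus, Orla | cell block B: Alma, Lev]
2. Guard goes back to cell block A alone.  [cell block A: Dara, Evan, Gus, Orla | cell block B: Alma, Lev]
3. Guard goes to cell block B with Dara and Evan.  [cell block A: Gus, Orla | cell block B: Alma, Dara, Evan, Lev]
4. Guard goes back to cell block A with Alma and Lev.  [cell block A: Alma, Gus, Lev, Orla | cell block B: Dara, Evan]
5. Guard goes to cell block B with Gus and Orla.  [cell block A: Alma, Lev | cell block B: Dara, Evan, Gus, Orla]
6. Guard goes back to cell block A alone.  [cell block A: Alma, Lev | cell block B: Dara, Evan, Gus, Orla]
7. Guard goes to cell block B with Alma and Lev.  [cell block A: — | cell block B: Alma, Dara, Evan, Gus, Lev, Orla]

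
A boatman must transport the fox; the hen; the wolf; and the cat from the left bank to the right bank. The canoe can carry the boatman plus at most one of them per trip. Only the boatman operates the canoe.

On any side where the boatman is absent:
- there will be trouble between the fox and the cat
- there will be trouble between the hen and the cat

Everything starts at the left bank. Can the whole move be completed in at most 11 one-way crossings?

Yes

Yes — this plan uses 9 crossings (≤ 11):
1. Boatman goes to the right bank with the cat.  [the left bank: the fox, the hen, the wolf | the right bank: the cat]
2. Boatman goes back to the left bank alone.  [the left bank: the fox, the hen, the wolf | the right bank: the cat]
3. Boatman goes to the right bank with the fox.  [the left bank: the hen, the wolf | the right bank: the cat, the fox]
4. Boatman goes back to the left bank with the cat.  [the left bank: the cat, the hen, the wolf | the right bank: the fox]
5. Boatman goes to the right bank with the hen.  [the left bank: the cat, the wolf | the right bank: the fox, the hen]
6. Boatman goes back to the left bank alone.  [the left bank: the cat, the wolf | the right bank: the fox, the hen]
7. Boatman goes to the right bank with the wolf.  [the left bank: the cat | the right bank: the fox, the hen, the wolf]
8. Boatman goes back to the left bank alone.  [the left bank: the cat | the right bank: the fox, the hen, the wolf]
9. Boatman goes to the right bank with the cat.  [the left bank: — | the right bank: the cat, the fox, the hen, the wolf]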